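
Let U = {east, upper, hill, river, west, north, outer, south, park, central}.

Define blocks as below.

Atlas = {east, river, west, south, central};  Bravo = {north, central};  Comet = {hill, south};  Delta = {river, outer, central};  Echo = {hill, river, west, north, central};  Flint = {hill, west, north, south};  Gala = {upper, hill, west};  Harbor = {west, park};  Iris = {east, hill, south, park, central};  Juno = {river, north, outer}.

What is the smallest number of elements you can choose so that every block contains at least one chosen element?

4

Take H = {hill, west, north, outer}. Each listed block contains at least one of these, so H is a hitting set of size 4.
No choice of 3 elements meets every block, so 4 is the minimum.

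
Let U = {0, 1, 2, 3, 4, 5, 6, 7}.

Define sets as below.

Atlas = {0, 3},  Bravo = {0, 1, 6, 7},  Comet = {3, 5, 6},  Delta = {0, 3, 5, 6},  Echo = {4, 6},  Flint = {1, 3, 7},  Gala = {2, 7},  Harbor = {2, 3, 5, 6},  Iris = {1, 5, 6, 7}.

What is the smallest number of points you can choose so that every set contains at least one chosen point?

H = {3, 4, 7} meets every set (each contains at least one member of H), and |H| = 3.
The sets Atlas, Echo, Gala are pairwise disjoint, so any hitting set needs a separate point for each — at least 3. Hence 3 is optimal.

3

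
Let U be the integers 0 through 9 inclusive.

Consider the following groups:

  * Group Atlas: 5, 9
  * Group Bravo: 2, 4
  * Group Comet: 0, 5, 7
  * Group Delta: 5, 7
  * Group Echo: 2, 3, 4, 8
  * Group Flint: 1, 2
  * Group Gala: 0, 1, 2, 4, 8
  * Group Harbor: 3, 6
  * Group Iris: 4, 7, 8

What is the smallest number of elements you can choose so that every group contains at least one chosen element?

4

The 4 elements {2, 6, 7, 9} hit every group.
The groups Atlas, Flint, Harbor, Iris are pairwise disjoint, so any hitting set needs a separate element for each — at least 4. Hence 4 is optimal.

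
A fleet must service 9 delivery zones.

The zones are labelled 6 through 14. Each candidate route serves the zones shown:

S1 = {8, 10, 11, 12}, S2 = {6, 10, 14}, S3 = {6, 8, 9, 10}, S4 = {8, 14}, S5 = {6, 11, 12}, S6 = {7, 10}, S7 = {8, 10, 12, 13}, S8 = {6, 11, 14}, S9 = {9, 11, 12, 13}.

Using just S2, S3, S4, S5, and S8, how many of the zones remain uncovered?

Union of S2, S3, S4, S5, S8 = {6, 8, 9, 10, 11, 12, 14}.
Not covered: 7, 13 — 2 zones.

2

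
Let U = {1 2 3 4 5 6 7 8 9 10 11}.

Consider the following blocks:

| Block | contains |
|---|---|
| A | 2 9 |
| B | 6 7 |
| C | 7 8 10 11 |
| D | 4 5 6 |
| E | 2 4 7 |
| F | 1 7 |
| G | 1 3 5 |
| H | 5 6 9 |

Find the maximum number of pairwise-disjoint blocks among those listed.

A, B, G are pairwise disjoint (A={2,9}; B={6,7}; G={1,3,5}).
Every remaining block overlaps one of these, and no 4 of the listed blocks are pairwise disjoint, so 3 is the maximum.

3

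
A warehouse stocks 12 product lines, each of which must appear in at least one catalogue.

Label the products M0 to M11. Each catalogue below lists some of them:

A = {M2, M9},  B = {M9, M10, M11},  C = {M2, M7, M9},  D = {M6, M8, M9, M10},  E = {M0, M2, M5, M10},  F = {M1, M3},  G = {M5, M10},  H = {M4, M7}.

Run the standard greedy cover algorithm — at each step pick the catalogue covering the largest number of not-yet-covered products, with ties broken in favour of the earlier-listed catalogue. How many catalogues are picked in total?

Greedy: pick D (covers 4 new) → pick E (covers 3 new) → pick F (covers 2 new) → pick H (covers 2 new) → pick B (covers 1 new). Total picks: 5.

5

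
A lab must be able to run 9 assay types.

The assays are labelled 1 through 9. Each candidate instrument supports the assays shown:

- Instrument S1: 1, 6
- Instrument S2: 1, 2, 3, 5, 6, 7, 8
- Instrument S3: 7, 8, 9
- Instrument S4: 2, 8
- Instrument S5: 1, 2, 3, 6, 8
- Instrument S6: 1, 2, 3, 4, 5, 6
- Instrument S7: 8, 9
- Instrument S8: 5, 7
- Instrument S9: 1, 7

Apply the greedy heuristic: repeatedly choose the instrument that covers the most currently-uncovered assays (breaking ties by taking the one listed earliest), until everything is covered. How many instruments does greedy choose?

Greedy: pick S2 (covers 7 new) → pick S3 (covers 1 new) → pick S6 (covers 1 new). Total picks: 3.
(The true minimum cover uses only 2 instruments, so greedy is not optimal here.)

3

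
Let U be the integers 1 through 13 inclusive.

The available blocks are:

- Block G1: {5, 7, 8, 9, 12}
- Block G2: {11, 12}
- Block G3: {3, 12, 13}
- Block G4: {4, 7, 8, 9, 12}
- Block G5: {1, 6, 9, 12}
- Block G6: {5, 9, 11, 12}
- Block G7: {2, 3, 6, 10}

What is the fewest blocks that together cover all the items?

G3, G4, G5, G6, and G7 cover everything between them: the union {1, 2, 3, 4, 5, 6, 7, 8, 9, 10, 11, 12, 13} is all of U.
No 4 of the 7 blocks cover everything (all 35 combinations miss at least one item), so 5 is optimal.

5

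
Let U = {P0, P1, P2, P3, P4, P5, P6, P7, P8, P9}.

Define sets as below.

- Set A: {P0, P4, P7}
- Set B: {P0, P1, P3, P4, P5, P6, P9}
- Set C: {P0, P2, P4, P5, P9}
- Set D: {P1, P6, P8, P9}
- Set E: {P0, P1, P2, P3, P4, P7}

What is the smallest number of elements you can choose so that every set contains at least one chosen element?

2

H = {P0, P6} meets every set (each contains at least one member of H), and |H| = 2.
The sets A, D are pairwise disjoint, so any hitting set needs a separate element for each — at least 2. Hence 2 is optimal.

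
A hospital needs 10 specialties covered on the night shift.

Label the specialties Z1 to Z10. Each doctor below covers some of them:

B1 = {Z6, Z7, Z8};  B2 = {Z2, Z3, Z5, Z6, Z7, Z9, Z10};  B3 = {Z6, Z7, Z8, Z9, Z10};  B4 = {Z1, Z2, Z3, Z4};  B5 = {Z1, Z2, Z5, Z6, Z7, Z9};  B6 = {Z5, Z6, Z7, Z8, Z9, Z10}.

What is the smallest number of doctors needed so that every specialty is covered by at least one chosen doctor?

Take {B4, B6}. Their union is {Z1, Z2, Z3, Z4, Z5, Z6, Z7, Z8, Z9, Z10}, which is all 10 specialties.
No single doctor has all 10 specialties (the largest, B2, has 7), so 2 is optimal.

2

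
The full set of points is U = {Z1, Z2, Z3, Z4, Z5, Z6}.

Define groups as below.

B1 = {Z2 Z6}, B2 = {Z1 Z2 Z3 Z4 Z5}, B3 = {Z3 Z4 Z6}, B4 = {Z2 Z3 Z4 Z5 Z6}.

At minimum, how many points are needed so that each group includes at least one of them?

2

Take H = {Z5, Z6}. Each listed group contains at least one of these, so H is a hitting set of size 2.
No single point lies in every group, so at least 2 are needed and 2 is optimal.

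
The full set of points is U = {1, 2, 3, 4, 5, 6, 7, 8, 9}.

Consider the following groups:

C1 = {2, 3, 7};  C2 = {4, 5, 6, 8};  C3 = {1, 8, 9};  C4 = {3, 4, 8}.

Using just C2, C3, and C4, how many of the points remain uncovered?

Union of C2, C3, C4 = {1, 3, 4, 5, 6, 8, 9}.
Not covered: 2, 7 — 2 points.

2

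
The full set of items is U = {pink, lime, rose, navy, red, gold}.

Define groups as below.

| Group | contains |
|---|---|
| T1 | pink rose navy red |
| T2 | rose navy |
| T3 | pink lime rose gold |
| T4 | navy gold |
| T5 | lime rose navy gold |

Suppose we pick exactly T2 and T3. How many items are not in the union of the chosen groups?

Union of T2, T3 = {pink, lime, rose, navy, gold}.
Not covered: red — 1 item.

1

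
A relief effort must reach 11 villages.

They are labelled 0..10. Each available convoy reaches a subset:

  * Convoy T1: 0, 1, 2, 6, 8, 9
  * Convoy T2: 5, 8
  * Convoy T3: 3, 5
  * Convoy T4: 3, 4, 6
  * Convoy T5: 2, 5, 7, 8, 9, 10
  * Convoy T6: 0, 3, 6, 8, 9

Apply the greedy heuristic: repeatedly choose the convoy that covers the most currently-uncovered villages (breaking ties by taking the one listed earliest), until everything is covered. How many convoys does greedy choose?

3

Greedy: pick T1 (covers 6 new) → pick T5 (covers 3 new) → pick T4 (covers 2 new). Total picks: 3.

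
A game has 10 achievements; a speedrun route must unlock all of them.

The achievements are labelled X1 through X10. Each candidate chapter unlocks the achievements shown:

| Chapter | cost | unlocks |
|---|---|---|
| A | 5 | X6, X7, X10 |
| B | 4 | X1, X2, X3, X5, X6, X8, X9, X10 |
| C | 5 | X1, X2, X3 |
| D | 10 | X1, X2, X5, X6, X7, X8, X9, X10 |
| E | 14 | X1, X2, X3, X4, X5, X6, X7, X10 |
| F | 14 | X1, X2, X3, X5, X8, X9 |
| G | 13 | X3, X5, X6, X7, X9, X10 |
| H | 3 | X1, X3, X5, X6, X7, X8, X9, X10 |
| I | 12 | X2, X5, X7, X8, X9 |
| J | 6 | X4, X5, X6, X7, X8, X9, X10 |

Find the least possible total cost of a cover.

B, J together cover every achievement (B ∪ J = {X1, X2, X3, X4, X5, X6, X7, X8, X9, X10}); total cost 4 + 6 = 10.
The greedy pick H, B, J costs 13; no covering selection beats 10.

10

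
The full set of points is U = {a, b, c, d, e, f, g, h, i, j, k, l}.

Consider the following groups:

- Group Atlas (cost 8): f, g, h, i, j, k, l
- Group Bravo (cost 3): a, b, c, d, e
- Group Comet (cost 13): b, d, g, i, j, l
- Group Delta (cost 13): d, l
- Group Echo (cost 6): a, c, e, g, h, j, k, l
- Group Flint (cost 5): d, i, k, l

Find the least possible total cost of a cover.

Atlas, Bravo together cover every point (Atlas ∪ Bravo = {a, b, c, d, e, f, g, h, i, j, k, l}); total cost 8 + 3 = 11.
No covering selection has total cost below 11.

11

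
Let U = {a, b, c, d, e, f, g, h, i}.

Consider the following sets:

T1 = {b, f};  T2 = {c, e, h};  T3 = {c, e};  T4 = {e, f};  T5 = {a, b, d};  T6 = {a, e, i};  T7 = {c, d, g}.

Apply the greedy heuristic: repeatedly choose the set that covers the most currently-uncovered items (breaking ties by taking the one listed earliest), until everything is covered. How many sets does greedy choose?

5

Greedy: pick T2 (covers 3 new) → pick T5 (covers 3 new) → pick T1 (covers 1 new) → pick T6 (covers 1 new) → pick T7 (covers 1 new). Total picks: 5.
(The true minimum cover uses only 4 sets, so greedy is not optimal here.)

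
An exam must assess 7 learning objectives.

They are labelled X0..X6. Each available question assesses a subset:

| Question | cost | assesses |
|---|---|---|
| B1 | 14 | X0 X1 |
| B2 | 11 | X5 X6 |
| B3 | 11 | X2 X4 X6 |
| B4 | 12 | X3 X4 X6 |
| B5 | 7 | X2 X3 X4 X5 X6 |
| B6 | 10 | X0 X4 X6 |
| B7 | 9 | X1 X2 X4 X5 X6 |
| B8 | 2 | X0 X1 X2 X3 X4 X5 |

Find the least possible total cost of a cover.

9

B5, B8 together cover every objective (B5 ∪ B8 = {X0, X1, X2, X3, X4, X5, X6}); total cost 7 + 2 = 9.
No covering selection has total cost below 9.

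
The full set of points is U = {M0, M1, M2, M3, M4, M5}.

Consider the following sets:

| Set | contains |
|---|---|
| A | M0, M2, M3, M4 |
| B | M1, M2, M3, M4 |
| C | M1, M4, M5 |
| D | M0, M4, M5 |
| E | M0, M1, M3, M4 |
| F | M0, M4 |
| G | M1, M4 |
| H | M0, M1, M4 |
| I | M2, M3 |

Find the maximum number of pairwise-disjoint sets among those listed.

2

F, I are pairwise disjoint (F={M0,M4}; I={M2,M3}).
Every remaining set overlaps one of these, and no 3 of the listed sets are pairwise disjoint, so 2 is the maximum.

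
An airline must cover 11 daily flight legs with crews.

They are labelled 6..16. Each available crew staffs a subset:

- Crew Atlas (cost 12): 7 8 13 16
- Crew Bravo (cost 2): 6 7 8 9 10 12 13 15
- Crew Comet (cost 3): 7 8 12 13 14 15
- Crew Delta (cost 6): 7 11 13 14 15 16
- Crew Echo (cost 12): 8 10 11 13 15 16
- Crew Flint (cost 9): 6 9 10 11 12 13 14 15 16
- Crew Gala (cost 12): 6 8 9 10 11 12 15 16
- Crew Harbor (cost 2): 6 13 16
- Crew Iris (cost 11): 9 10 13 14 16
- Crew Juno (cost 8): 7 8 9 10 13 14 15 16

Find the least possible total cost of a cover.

Bravo, Delta together cover every leg (Bravo ∪ Delta = {6, 7, 8, 9, 10, 11, 12, 13, 14, 15, 16}); total cost 2 + 6 = 8.
No covering selection has total cost below 8.

8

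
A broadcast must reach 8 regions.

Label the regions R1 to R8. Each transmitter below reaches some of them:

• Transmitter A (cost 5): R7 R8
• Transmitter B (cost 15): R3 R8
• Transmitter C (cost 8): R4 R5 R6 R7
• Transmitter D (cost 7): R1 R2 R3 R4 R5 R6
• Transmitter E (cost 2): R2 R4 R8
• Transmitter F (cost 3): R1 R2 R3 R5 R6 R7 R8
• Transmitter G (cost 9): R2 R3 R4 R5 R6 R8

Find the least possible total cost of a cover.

5

E, F together cover every region (E ∪ F = {R1, R2, R3, R4, R5, R6, R7, R8}); total cost 2 + 3 = 5.
No covering selection has total cost below 5.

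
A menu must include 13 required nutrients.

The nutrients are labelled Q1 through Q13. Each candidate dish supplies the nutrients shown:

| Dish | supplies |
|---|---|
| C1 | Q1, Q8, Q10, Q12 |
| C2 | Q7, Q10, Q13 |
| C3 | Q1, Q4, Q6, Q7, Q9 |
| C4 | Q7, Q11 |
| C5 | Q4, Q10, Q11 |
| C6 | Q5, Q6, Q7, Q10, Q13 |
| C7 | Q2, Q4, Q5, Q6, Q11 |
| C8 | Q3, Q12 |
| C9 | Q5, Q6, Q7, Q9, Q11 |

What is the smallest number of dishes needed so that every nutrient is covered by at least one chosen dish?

C1 and C2 and C7 and C8 and C9 together: C1 ∪ C2 ∪ C7 ∪ C8 ∪ C9 = {Q1, Q2, Q3, Q4, Q5, Q6, Q7, Q8, Q9, Q10, Q11, Q12, Q13} — every nutrient is covered.
No 4 of the 9 dishes cover everything (all 126 combinations miss at least one nutrient), so 5 is optimal.

5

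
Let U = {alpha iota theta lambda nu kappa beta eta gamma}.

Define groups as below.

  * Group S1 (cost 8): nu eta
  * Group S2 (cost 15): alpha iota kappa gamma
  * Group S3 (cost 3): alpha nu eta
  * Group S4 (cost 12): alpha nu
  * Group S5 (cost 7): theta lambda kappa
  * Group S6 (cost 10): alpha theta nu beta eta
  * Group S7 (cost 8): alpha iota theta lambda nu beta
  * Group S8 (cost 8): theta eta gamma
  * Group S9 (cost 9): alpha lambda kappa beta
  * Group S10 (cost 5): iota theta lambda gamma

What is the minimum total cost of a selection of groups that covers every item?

S3, S9, S10 together cover every item (S3 ∪ S9 ∪ S10 = {alpha, iota, theta, lambda, nu, kappa, beta, eta, gamma}); total cost 3 + 9 + 5 = 17.
No covering selection has total cost below 17.

17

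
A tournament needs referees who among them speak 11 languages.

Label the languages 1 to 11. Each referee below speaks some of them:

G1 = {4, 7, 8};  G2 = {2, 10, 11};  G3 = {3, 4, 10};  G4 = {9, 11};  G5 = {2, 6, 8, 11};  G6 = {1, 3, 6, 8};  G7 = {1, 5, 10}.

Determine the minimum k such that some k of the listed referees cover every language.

5

Take {G1, G4, G5, G6, G7}. Their union is {1, 2, 3, 4, 5, 6, 7, 8, 9, 10, 11}, which is all 11 languages.
No 4 of the 7 referees cover everything (all 35 combinations miss at least one language), so 5 is optimal.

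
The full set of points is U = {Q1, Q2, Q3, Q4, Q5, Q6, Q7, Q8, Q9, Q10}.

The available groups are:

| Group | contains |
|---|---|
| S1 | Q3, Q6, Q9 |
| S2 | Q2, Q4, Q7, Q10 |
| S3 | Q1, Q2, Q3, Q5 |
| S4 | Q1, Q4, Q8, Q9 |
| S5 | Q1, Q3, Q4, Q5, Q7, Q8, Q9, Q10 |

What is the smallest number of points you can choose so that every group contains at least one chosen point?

H = {Q3, Q4} meets every group (each contains at least one member of H), and |H| = 2.
The groups S1, S2 are pairwise disjoint, so any hitting set needs a separate point for each — at least 2. Hence 2 is optimal.

2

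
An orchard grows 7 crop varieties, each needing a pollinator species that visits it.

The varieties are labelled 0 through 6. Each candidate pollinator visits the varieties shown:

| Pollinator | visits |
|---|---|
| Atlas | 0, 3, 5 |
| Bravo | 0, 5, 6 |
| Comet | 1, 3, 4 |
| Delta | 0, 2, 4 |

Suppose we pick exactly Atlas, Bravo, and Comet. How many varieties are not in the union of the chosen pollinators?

1

Union of Atlas, Bravo, Comet = {0, 1, 3, 4, 5, 6}.
Not covered: 2 — 1 variety.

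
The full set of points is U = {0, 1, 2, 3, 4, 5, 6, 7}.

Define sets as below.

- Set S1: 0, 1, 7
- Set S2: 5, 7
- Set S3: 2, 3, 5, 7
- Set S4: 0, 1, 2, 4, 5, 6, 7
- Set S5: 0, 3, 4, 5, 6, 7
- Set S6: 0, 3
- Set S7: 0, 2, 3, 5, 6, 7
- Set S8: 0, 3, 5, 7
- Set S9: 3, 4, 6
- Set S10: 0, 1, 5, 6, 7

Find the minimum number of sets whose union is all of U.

Take {S4, S5}. Their union is {0, 1, 2, 3, 4, 5, 6, 7}, which is all 8 points.
No single set has all 8 points (the largest, S4, has 7), so 2 is optimal.

2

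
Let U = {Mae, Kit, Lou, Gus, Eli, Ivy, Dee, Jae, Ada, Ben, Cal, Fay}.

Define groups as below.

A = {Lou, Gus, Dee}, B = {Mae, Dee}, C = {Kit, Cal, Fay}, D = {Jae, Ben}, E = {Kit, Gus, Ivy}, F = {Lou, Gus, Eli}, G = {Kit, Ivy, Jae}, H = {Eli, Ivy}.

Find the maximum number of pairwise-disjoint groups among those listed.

A, C, D, H are pairwise disjoint (A={Lou,Gus,Dee}; C={Kit,Cal,Fay}; D={Jae,Ben}; H={Eli,Ivy}).
Every remaining group overlaps one of these, and no 5 of the listed groups are pairwise disjoint, so 4 is the maximum.

4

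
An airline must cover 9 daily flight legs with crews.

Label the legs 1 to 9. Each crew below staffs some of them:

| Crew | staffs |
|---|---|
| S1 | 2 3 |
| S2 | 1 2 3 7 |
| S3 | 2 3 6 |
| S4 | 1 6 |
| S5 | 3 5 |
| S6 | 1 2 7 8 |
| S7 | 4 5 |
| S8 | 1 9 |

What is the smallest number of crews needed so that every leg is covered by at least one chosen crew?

4

Take {S3, S6, S7, S8}. Their union is {1, 2, 3, 4, 5, 6, 7, 8, 9}, which is all 9 legs.
Only S6 contains 8, so S6 is forced; the remaining 5 legs need at least 3 more crews (each remaining crew adds at most 2) — so at least 4 crews are needed, and 4 is optimal.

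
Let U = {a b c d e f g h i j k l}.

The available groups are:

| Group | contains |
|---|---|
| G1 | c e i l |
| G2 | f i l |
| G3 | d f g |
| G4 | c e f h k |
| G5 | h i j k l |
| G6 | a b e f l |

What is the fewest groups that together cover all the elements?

4

Take {G3, G4, G5, G6}. Their union is {a, b, c, d, e, f, g, h, i, j, k, l}, which is all 12 elements.
No 3 of the 6 groups cover everything (all 20 combinations miss at least one element), so 4 is optimal.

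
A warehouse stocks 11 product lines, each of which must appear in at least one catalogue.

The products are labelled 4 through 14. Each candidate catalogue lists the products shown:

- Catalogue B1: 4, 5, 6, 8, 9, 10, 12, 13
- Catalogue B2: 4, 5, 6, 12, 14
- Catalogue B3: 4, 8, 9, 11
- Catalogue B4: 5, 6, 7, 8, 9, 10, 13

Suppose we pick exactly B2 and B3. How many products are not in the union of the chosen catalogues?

3

Union of B2, B3 = {4, 5, 6, 8, 9, 11, 12, 14}.
Not covered: 7, 10, 13 — 3 products.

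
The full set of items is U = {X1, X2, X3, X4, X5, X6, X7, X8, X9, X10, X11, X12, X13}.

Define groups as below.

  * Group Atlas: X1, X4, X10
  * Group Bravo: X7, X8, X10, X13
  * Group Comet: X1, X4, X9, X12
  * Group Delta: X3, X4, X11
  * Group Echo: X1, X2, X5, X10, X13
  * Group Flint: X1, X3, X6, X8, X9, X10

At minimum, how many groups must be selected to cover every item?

5

Bravo, Comet, Delta, Echo, and Flint cover everything between them: the union {X1, X2, X3, X4, X5, X6, X7, X8, X9, X10, X11, X12, X13} is all of U.
No 4 of the 6 groups cover everything (all 15 combinations miss at least one item), so 5 is optimal.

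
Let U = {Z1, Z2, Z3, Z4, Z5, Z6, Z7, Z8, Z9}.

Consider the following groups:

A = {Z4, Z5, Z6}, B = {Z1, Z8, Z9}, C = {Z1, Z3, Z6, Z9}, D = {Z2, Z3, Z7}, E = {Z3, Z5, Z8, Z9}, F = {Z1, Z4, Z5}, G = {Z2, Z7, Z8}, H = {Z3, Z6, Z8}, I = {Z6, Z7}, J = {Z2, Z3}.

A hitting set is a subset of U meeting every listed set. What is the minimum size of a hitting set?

Take T = {Z1, Z3, Z6, Z7}. Each listed group contains at least one of these, so T is a hitting set of size 4.
No choice of 3 points meets every group, so 4 is the minimum.

4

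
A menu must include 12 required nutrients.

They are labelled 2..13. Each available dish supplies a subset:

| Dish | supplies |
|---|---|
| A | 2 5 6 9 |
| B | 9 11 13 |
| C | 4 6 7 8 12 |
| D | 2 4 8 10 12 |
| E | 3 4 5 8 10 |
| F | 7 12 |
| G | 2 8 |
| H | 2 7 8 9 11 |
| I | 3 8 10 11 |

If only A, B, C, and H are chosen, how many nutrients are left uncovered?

Union of A, B, C, H = {2, 4, 5, 6, 7, 8, 9, 11, 12, 13}.
Not covered: 3, 10 — 2 nutrients.

2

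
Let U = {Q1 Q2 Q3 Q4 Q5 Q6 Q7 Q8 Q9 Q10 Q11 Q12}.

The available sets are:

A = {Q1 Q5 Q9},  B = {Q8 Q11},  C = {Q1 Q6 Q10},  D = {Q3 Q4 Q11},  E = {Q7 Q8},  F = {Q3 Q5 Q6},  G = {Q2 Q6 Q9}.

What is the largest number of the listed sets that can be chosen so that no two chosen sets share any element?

3

A, D, E are pairwise disjoint (A={Q1,Q5,Q9}; D={Q3,Q4,Q11}; E={Q7,Q8}).
Every remaining set overlaps one of these, and no 4 of the listed sets are pairwise disjoint, so 3 is the maximum.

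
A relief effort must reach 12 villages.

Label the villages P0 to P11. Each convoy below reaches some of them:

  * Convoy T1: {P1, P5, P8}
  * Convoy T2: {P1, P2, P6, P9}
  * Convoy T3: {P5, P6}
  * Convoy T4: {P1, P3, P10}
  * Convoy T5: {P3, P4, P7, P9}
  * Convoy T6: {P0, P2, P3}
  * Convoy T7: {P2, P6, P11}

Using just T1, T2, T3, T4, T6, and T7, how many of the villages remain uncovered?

2

Union of T1, T2, T3, T4, T6, T7 = {P0, P1, P2, P3, P5, P6, P8, P9, P10, P11}.
Not covered: P4, P7 — 2 villages.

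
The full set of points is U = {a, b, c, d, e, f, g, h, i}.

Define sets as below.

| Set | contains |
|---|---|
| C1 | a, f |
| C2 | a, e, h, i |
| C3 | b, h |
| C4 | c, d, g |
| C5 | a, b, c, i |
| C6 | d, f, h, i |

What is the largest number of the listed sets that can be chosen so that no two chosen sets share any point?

C1, C3, C4 are pairwise disjoint (C1={a,f}; C3={b,h}; C4={c,d,g}).
Every remaining set overlaps one of these, and no 4 of the listed sets are pairwise disjoint, so 3 is the maximum.

3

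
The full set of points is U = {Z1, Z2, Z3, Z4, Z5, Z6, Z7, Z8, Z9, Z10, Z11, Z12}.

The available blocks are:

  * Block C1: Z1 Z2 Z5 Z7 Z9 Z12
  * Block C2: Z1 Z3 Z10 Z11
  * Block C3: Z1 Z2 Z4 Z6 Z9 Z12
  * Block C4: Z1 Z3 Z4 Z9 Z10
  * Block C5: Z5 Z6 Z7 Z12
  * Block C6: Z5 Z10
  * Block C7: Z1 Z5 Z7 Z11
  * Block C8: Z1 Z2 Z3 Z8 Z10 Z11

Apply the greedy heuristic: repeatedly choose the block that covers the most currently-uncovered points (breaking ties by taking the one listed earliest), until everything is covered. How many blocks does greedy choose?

Greedy: pick C1 (covers 6 new) → pick C8 (covers 4 new) → pick C3 (covers 2 new). Total picks: 3.

3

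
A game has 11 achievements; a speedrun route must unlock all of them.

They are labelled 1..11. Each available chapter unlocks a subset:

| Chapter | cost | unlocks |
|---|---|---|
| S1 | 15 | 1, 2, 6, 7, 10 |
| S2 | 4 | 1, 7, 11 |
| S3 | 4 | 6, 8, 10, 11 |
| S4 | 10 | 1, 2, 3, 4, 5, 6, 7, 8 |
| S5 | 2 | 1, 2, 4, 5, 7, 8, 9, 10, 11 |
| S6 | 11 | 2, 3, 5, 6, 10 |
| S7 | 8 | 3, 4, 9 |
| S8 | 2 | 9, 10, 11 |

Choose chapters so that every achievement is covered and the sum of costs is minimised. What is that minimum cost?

12

S4, S5 together cover every achievement (S4 ∪ S5 = {1, 2, 3, 4, 5, 6, 7, 8, 9, 10, 11}); total cost 10 + 2 = 12.
The greedy pick S5, S3, S7 costs 14; no covering selection beats 12.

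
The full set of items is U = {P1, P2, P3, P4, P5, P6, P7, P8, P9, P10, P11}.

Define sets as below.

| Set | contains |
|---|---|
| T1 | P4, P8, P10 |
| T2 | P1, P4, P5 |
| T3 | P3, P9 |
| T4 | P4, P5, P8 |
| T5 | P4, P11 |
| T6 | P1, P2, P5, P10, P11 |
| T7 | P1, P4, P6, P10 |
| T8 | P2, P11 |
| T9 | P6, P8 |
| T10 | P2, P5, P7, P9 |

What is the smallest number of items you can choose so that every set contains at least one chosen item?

The 4 items {P2, P3, P4, P8} hit every set.
The sets T2, T3, T8, T9 are pairwise disjoint, so any hitting set needs a separate item for each — at least 4. Hence 4 is optimal.

4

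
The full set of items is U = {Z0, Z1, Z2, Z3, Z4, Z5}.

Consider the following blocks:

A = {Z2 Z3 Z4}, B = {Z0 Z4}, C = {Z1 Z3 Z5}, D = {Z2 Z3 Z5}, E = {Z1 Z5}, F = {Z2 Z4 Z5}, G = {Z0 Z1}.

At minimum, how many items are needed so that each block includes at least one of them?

3

H = {Z1, Z4, Z5} meets every block (each contains at least one member of H), and |H| = 3.
No choice of 2 items meets every block, so 3 is the minimum.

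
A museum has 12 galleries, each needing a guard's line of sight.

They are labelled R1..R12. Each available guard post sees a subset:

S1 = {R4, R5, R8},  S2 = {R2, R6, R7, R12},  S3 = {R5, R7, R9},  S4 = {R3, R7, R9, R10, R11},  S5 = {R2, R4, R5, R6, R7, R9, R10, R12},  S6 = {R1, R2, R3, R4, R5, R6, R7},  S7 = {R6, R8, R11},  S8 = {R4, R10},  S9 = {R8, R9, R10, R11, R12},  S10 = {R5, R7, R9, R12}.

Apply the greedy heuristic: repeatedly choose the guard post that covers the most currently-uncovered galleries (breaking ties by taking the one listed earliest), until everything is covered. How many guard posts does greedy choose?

Greedy: pick S5 (covers 8 new) → pick S4 (covers 2 new) → pick S1 (covers 1 new) → pick S6 (covers 1 new). Total picks: 4.
(The true minimum cover uses only 2 guard posts, so greedy is not optimal here.)

4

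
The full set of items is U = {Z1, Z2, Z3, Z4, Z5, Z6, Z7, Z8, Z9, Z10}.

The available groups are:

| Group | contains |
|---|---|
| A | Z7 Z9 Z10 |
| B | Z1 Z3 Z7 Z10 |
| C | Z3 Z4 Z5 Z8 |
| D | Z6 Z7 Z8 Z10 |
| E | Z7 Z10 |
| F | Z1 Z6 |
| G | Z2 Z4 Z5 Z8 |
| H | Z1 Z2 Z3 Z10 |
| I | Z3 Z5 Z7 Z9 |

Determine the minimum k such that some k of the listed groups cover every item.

4

A and D and G and H together: A ∪ D ∪ G ∪ H = {Z1, Z2, Z3, Z4, Z5, Z6, Z7, Z8, Z9, Z10} — every item is covered.
No 3 of the 9 groups cover everything (all 84 combinations miss at least one item), so 4 is optimal.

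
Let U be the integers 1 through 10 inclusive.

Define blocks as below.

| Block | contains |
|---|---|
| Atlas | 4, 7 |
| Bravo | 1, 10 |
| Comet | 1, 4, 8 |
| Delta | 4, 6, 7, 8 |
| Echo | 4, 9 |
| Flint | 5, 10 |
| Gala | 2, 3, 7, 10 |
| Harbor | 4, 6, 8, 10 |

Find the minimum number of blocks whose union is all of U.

Comet and Echo and Flint and Gala and Harbor together: Comet ∪ Echo ∪ Flint ∪ Gala ∪ Harbor = {1, 2, 3, 4, 5, 6, 7, 8, 9, 10} — every item is covered.
No 4 of the 8 blocks cover everything (all 70 combinations miss at least one item), so 5 is optimal.

5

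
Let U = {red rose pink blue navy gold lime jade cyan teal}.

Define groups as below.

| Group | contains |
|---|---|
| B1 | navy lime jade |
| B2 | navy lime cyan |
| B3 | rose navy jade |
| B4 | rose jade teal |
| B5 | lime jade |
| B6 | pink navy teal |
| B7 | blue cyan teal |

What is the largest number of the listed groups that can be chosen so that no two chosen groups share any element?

B2, B4 are pairwise disjoint (B2={navy,lime,cyan}; B4={rose,jade,teal}).
Every remaining group overlaps one of these, and no 3 of the listed groups are pairwise disjoint, so 2 is the maximum.

2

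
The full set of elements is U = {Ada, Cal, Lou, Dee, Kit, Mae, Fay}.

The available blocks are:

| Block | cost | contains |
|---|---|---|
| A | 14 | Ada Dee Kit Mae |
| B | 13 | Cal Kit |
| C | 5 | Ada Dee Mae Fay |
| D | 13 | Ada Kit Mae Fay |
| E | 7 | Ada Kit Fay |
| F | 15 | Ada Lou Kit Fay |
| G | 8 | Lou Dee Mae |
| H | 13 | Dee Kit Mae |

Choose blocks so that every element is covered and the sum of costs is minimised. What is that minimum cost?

26

B, C, G together cover every element (B ∪ C ∪ G = {Ada, Cal, Lou, Dee, Kit, Mae, Fay}); total cost 13 + 5 + 8 = 26.
No covering selection has total cost below 26.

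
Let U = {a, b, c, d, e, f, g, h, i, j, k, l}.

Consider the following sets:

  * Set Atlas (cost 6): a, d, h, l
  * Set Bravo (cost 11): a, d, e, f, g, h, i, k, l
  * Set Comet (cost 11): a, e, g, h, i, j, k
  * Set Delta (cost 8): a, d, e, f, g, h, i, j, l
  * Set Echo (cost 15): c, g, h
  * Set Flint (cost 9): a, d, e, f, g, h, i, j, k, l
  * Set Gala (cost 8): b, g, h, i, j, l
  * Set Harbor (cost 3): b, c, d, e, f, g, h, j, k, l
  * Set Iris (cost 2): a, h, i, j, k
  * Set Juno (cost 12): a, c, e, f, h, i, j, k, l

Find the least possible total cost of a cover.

Harbor, Iris together cover every element (Harbor ∪ Iris = {a, b, c, d, e, f, g, h, i, j, k, l}); total cost 3 + 2 = 5.
No covering selection has total cost below 5.

5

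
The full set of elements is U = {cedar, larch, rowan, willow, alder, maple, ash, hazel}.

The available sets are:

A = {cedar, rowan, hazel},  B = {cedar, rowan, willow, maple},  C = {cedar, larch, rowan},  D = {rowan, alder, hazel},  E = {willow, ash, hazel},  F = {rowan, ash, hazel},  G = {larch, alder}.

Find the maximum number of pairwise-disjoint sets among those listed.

2

C, E are pairwise disjoint (C={cedar,larch,rowan}; E={willow,ash,hazel}).
Every remaining set overlaps one of these, and no 3 of the listed sets are pairwise disjoint, so 2 is the maximum.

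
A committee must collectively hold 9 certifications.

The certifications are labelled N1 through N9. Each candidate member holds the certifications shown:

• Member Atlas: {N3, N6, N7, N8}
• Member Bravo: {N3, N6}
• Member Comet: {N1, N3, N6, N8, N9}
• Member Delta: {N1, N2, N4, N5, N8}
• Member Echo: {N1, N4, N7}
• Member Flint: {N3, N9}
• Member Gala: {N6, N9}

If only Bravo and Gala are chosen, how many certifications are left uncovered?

6

Union of Bravo, Gala = {N3, N6, N9}.
Not covered: N1, N2, N4, N5, N7, N8 — 6 certifications.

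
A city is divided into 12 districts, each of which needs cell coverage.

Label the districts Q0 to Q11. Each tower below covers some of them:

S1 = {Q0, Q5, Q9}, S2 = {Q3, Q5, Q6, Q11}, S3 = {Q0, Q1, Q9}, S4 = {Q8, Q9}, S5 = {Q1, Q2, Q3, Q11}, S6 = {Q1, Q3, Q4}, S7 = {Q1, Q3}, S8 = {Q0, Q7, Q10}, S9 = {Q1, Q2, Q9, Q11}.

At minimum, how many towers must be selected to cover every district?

5

Take {S2, S4, S5, S6, S8}. Their union is {Q0, Q1, Q2, Q3, Q4, Q5, Q6, Q7, Q8, Q9, Q10, Q11}, which is all 12 districts.
No 4 of the 9 towers cover everything (all 126 combinations miss at least one district), so 5 is optimal.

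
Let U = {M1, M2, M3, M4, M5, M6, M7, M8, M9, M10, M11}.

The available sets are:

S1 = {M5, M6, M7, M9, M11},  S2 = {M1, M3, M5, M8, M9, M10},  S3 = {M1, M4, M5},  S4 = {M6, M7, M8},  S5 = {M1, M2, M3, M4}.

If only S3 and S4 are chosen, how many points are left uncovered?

Union of S3, S4 = {M1, M4, M5, M6, M7, M8}.
Not covered: M2, M3, M9, M10, M11 — 5 points.

5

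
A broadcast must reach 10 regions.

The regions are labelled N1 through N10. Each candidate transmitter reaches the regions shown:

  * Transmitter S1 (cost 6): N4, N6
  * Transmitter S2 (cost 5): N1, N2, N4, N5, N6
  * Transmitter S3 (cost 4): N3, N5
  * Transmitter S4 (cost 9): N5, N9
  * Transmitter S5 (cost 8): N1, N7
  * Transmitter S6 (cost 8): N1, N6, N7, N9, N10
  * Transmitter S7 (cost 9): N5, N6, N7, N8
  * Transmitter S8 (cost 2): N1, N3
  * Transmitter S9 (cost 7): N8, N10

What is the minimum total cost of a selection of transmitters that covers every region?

S2, S6, S8, S9 together cover every region (S2 ∪ S6 ∪ S8 ∪ S9 = {N1, N2, N3, N4, N5, N6, N7, N8, N9, N10}); total cost 5 + 8 + 2 + 7 = 22.
No covering selection has total cost below 22.

22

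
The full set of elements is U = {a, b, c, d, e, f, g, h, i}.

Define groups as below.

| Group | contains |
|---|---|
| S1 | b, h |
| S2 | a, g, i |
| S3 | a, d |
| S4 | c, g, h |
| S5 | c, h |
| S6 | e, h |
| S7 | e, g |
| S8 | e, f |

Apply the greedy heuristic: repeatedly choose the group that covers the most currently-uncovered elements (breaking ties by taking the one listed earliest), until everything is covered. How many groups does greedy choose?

Greedy: pick S2 (covers 3 new) → pick S1 (covers 2 new) → pick S8 (covers 2 new) → pick S3 (covers 1 new) → pick S4 (covers 1 new). Total picks: 5.

5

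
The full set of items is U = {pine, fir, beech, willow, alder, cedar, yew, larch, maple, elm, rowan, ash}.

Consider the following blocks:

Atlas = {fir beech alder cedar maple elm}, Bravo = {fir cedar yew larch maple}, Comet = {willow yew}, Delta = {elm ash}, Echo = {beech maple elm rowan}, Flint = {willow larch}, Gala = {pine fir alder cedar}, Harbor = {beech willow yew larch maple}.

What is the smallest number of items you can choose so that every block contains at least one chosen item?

3

Take H = {willow, cedar, elm}. Each listed block contains at least one of these, so H is a hitting set of size 3.
The blocks Comet, Delta, Gala are pairwise disjoint, so any hitting set needs a separate item for each — at least 3. Hence 3 is optimal.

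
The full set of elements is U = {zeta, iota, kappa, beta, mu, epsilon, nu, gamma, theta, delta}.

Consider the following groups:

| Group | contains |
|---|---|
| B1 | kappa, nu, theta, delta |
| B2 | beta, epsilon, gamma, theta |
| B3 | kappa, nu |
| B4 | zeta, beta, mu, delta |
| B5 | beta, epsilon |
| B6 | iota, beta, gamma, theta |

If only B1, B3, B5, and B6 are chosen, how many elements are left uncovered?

2

Union of B1, B3, B5, B6 = {iota, kappa, beta, epsilon, nu, gamma, theta, delta}.
Not covered: zeta, mu — 2 elements.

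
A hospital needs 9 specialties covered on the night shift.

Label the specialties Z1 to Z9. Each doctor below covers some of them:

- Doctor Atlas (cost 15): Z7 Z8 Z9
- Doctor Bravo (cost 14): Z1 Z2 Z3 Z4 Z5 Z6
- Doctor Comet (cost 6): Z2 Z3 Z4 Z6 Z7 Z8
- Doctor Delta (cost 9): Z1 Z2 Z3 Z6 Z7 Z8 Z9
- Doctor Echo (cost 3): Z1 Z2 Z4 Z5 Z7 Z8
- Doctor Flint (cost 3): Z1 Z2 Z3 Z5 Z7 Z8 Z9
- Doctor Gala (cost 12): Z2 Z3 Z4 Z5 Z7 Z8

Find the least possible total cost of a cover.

9

Comet, Flint together cover every specialty (Comet ∪ Flint = {Z1, Z2, Z3, Z4, Z5, Z6, Z7, Z8, Z9}); total cost 6 + 3 = 9.
No covering selection has total cost below 9.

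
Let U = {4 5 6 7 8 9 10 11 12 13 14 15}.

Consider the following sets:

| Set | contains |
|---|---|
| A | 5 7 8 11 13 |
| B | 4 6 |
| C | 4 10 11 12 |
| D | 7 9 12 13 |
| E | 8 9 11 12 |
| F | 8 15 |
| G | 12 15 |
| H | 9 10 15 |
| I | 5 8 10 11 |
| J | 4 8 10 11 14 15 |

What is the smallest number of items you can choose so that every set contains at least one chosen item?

4

The 4 items {4, 5, 9, 15} hit every set.
No choice of 3 items meets every set, so 4 is the minimum.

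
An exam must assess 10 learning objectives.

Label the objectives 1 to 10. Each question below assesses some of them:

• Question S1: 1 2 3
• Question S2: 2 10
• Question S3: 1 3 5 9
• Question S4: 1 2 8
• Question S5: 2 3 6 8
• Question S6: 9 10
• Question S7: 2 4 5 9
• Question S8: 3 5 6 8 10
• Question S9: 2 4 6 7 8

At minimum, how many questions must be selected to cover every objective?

S3 and S8 and S9 together: S3 ∪ S8 ∪ S9 = {1, 2, 3, 4, 5, 6, 7, 8, 9, 10} — every objective is covered.
Only S9 contains 7, so S9 is forced; the remaining 5 objectives need at least 2 more questions (each remaining question adds at most 4) — so at least 3 questions are needed, and 3 is optimal.

3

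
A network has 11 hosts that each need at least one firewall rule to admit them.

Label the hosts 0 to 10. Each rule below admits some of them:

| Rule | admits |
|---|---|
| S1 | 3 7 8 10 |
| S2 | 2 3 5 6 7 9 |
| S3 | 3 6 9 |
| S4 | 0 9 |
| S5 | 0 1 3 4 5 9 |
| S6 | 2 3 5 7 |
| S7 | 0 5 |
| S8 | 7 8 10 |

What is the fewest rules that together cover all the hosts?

Take {S1, S2, S5}. Their union is {0, 1, 2, 3, 4, 5, 6, 7, 8, 9, 10}, which is all 11 hosts.
Only S5 contains 1, so S5 is forced; the remaining 5 hosts need at least 2 more rules (each remaining rule adds at most 3) — so at least 3 rules are needed, and 3 is optimal.

3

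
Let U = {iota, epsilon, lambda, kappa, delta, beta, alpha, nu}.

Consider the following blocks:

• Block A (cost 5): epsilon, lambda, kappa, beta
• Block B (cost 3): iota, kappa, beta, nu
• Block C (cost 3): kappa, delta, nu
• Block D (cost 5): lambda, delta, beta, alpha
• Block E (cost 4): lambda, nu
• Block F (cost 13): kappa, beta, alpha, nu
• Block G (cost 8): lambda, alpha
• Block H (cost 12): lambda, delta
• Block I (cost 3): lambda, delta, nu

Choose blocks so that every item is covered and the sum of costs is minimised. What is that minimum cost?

13

A, B, D together cover every item (A ∪ B ∪ D = {iota, epsilon, lambda, kappa, delta, beta, alpha, nu}); total cost 5 + 3 + 5 = 13.
The greedy pick B, I, A, D costs 16; no covering selection beats 13.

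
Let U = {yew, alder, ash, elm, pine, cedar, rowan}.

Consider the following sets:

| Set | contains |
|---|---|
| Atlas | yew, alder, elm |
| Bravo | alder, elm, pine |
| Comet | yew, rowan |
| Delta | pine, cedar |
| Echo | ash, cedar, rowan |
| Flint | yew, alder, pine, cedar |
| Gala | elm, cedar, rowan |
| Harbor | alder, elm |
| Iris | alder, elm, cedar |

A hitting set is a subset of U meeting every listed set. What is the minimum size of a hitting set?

3

Take H = {elm, cedar, rowan}. Each listed set contains at least one of these, so H is a hitting set of size 3.
The sets Comet, Delta, Harbor are pairwise disjoint, so any hitting set needs a separate point for each — at least 3. Hence 3 is optimal.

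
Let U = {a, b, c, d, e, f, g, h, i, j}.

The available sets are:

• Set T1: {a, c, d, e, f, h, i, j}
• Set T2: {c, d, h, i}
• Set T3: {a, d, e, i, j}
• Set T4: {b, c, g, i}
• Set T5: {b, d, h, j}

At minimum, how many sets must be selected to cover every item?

T1 and T4 cover everything between them: the union {a, b, c, d, e, f, g, h, i, j} is all of U.
No single set has all 10 items (the largest, T1, has 8), so 2 is optimal.

2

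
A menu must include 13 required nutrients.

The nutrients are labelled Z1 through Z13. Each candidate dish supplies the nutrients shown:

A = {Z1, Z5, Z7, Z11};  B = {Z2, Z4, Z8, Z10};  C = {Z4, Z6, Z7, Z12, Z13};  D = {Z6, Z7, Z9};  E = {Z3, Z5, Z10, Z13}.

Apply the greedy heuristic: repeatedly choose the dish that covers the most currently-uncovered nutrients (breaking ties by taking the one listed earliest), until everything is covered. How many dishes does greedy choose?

5

Greedy: pick C (covers 5 new) → pick A (covers 3 new) → pick B (covers 3 new) → pick D (covers 1 new) → pick E (covers 1 new). Total picks: 5.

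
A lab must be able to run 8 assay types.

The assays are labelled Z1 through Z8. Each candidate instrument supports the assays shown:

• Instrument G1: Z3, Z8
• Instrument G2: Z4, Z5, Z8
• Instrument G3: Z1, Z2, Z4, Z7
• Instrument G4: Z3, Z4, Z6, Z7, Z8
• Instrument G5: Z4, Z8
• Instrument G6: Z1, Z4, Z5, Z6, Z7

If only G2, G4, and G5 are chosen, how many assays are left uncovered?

Union of G2, G4, G5 = {Z3, Z4, Z5, Z6, Z7, Z8}.
Not covered: Z1, Z2 — 2 assays.

2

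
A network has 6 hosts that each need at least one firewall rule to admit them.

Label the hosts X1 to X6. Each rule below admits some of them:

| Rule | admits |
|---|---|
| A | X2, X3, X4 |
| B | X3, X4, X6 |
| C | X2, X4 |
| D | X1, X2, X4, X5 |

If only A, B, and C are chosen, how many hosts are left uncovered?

Union of A, B, C = {X2, X3, X4, X6}.
Not covered: X1, X5 — 2 hosts.

2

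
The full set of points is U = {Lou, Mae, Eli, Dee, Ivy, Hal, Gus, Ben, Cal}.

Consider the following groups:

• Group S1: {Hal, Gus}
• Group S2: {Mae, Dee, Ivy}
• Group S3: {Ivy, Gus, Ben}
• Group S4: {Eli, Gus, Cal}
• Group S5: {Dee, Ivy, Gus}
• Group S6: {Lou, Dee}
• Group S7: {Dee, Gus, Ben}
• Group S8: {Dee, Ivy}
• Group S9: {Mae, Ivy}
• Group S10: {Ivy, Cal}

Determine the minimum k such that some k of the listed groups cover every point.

5

S1, S2, S3, S4, and S6 cover everything between them: the union {Lou, Mae, Eli, Dee, Ivy, Hal, Gus, Ben, Cal} is all of U.
No 4 of the 10 groups cover everything (all 210 combinations miss at least one point), so 5 is optimal.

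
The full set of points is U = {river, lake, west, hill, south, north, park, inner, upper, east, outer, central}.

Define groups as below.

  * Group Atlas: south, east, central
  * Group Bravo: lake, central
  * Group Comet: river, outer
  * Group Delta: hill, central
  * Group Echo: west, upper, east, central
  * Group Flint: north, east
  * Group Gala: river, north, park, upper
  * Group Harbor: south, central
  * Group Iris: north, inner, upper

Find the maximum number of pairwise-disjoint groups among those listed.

Bravo, Comet, Flint are pairwise disjoint (Bravo={lake,central}; Comet={river,outer}; Flint={north,east}).
Every remaining group overlaps one of these, and no 4 of the listed groups are pairwise disjoint, so 3 is the maximum.

3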